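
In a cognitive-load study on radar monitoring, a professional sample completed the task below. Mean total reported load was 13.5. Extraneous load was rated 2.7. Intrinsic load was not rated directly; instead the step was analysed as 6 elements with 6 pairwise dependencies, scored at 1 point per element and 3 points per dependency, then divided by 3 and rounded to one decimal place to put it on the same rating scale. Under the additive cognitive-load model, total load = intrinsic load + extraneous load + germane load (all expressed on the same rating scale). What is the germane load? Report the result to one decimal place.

Intrinsic (element-interactivity): (6 × 1 + 6 × 3) / 3 = 24 / 3 = 8.0000 → 8.0.
germane load = total − intrinsic − extraneous
             = 13.5 − 8.0 − 2.7 = 2.8.

2.8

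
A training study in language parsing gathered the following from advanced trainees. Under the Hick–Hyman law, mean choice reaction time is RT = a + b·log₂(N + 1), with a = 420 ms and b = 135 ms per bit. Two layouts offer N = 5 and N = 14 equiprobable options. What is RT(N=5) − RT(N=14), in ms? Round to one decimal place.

RT(5) = 420 + 135·log₂(6) = 420 + 135·2.5850 = 768.9750 ms.
RT(14) = 420 + 135·log₂(15) = 420 + 135·3.9069 = 947.4315 ms.
Difference = 768.9750 − 947.4315 = -178.4565 ≈ -178.5 ms.

-178.5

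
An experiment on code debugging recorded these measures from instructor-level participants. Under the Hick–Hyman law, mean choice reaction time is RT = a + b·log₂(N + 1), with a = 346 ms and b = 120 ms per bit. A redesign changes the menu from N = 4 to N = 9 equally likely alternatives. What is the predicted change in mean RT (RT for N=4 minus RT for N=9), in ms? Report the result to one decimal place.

RT(4) = 346 + 120·log₂(5) = 346 + 120·2.3219 = 624.6280 ms.
RT(9) = 346 + 120·log₂(10) = 346 + 120·3.3219 = 744.6280 ms.
Difference = 624.6280 − 744.6280 = -120.0000 ≈ -120.0 ms.

-120.0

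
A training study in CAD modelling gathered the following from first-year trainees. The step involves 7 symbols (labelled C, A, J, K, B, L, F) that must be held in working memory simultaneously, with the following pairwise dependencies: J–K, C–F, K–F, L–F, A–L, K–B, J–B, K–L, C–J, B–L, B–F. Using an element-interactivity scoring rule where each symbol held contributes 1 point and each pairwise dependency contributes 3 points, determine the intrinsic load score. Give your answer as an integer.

Count of symbols held simultaneously: 7.
Count of pairwise dependencies listed: 11.
Element contribution: 7 × 1 = 7.
Interaction contribution: 11 × 3 = 33.
Intrinsic load = 7 + 33 = 40.

40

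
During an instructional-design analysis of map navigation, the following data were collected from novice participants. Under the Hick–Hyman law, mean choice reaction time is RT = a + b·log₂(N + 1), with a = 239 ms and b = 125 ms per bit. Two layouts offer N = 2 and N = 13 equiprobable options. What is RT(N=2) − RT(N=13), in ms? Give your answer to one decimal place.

RT(2) = 239 + 125·log₂(3) = 239 + 125·1.5850 = 437.1250 ms.
RT(13) = 239 + 125·log₂(14) = 239 + 125·3.8074 = 714.9250 ms.
Difference = 437.1250 − 714.9250 = -277.8000 ≈ -277.8 ms.

-277.8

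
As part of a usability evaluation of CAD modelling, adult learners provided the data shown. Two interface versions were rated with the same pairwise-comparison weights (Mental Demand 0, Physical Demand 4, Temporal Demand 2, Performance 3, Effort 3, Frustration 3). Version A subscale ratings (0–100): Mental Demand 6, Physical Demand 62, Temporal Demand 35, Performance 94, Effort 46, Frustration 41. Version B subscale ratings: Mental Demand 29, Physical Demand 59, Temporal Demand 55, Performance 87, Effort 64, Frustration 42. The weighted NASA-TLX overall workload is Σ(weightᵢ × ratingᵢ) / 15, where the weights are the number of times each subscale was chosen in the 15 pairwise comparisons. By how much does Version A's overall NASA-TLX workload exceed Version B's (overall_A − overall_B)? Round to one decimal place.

-4.3

Version A weighted sum = 0·6 + 4·62 + 2·35 + 3·94 + 3·46 + 3·41 = 0 + 248 + 70 + 282 + 138 + 123 = 861; overall_A = 861/15 = 57.4000.
Version B weighted sum = 0·29 + 4·59 + 2·55 + 3·87 + 3·64 + 3·42 = 0 + 236 + 110 + 261 + 192 + 126 = 925; overall_B = 925/15 = 61.6667.
Difference = 57.4000 − 61.6667 = -4.2667 ≈ -4.3.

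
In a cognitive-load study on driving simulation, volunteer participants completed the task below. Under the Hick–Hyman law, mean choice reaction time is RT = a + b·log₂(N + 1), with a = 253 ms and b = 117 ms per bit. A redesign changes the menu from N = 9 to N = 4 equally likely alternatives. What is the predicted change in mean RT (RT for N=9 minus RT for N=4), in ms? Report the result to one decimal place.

117.0

RT(9) = 253 + 117·log₂(10) = 253 + 117·3.3219 = 641.6623 ms.
RT(4) = 253 + 117·log₂(5) = 253 + 117·2.3219 = 524.6623 ms.
Difference = 641.6623 − 524.6623 = 117.0000 ≈ 117.0 ms.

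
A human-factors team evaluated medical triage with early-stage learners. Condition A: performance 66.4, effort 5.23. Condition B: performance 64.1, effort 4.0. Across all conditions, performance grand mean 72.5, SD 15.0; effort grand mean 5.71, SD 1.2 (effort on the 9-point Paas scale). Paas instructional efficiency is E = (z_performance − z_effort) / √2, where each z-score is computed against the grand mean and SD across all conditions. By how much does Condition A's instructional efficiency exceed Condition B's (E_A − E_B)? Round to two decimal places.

-0.62

Condition A: z_P = (66.4 − 72.5)/15.0 = -0.4067; z_E = (5.23 − 5.71)/1.2 = -0.4000; E_A = (-0.4067 − (-0.4000))/√2 = -0.0047.
Condition B: z_P = (64.1 − 72.5)/15.0 = -0.5600; z_E = (4.0 − 5.71)/1.2 = -1.4250; E_B = (-0.5600 − (-1.4250))/√2 = 0.6116.
E_A − E_B = -0.0047 − 0.6116 = -0.6163 ≈ -0.62.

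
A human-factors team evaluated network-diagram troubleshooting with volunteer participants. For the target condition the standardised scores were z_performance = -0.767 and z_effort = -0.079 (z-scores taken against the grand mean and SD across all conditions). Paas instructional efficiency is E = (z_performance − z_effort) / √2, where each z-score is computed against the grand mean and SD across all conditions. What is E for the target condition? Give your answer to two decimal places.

-0.49

z_P − z_E = -0.767 − (-0.079) = -0.6880.
E = -0.6880 / √2 = -0.6880 / 1.41421 = -0.4865 ≈ -0.49.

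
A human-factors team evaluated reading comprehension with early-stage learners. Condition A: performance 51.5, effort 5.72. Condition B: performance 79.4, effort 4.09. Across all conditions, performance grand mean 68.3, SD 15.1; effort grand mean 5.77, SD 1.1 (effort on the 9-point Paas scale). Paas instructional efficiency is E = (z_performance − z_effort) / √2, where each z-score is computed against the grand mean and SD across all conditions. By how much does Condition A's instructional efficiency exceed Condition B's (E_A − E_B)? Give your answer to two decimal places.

-2.35

Condition A: z_P = (51.5 − 68.3)/15.1 = -1.1126; z_E = (5.72 − 5.77)/1.1 = -0.0455; E_A = (-1.1126 − (-0.0455))/√2 = -0.7546.
Condition B: z_P = (79.4 − 68.3)/15.1 = 0.7351; z_E = (4.09 − 5.77)/1.1 = -1.5273; E_B = (0.7351 − (-1.5273))/√2 = 1.5998.
E_A − E_B = -0.7546 − 1.5998 = -2.3544 ≈ -2.35.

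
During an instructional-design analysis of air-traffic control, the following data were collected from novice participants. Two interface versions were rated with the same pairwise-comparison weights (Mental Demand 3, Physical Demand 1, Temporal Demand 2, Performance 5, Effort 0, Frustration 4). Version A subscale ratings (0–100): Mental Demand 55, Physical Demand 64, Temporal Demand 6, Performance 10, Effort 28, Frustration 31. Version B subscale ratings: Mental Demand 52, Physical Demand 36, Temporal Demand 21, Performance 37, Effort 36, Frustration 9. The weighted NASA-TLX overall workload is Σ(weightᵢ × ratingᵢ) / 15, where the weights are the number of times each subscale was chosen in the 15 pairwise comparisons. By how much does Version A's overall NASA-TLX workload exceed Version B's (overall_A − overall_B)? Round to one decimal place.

-2.7

Version A weighted sum = 3·55 + 1·64 + 2·6 + 5·10 + 0·28 + 4·31 = 165 + 64 + 12 + 50 + 0 + 124 = 415; overall_A = 415/15 = 27.6667.
Version B weighted sum = 3·52 + 1·36 + 2·21 + 5·37 + 0·36 + 4·9 = 156 + 36 + 42 + 185 + 0 + 36 = 455; overall_B = 455/15 = 30.3333.
Difference = 27.6667 − 30.3333 = -2.6666 ≈ -2.7.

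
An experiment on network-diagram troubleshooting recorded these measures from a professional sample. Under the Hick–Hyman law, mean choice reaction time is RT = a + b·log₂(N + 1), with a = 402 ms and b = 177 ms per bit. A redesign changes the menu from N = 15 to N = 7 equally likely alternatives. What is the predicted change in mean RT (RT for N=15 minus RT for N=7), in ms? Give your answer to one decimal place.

177.0

RT(15) = 402 + 177·log₂(16) = 402 + 177·4.0000 = 1110.0000 ms.
RT(7) = 402 + 177·log₂(8) = 402 + 177·3.0000 = 933.0000 ms.
Difference = 1110.0000 − 933.0000 = 177.0000 ≈ 177.0 ms.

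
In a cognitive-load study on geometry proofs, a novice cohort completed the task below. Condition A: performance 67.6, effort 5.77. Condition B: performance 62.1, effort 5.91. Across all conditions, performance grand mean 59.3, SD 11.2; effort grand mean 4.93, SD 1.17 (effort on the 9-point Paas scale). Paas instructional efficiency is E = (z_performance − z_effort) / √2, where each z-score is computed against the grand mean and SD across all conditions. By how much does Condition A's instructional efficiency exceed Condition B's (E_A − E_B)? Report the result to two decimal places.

0.43

Condition A: z_P = (67.6 − 59.3)/11.2 = 0.7411; z_E = (5.77 − 4.93)/1.17 = 0.7179; E_A = (0.7411 − 0.7179)/√2 = 0.0164.
Condition B: z_P = (62.1 − 59.3)/11.2 = 0.2500; z_E = (5.91 − 4.93)/1.17 = 0.8376; E_B = (0.2500 − 0.8376)/√2 = -0.4155.
E_A − E_B = 0.0164 − (-0.4155) = 0.4319 ≈ 0.43.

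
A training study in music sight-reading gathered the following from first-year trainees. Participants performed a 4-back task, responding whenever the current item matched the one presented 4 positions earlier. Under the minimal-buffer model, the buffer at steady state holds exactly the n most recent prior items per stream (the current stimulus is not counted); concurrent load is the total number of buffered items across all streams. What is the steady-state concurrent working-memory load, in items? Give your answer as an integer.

4

The buffer holds the 4 most recent prior items.
Steady-state concurrent load = 4 items.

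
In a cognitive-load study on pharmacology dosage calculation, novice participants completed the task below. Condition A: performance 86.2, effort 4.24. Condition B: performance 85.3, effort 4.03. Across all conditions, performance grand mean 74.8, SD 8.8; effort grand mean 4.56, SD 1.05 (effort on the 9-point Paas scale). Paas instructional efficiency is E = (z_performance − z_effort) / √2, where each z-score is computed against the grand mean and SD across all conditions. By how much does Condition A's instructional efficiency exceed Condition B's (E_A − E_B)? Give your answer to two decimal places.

-0.07

Condition A: z_P = (86.2 − 74.8)/8.8 = 1.2955; z_E = (4.24 − 4.56)/1.05 = -0.3048; E_A = (1.2955 − (-0.3048))/√2 = 1.1316.
Condition B: z_P = (85.3 − 74.8)/8.8 = 1.1932; z_E = (4.03 − 4.56)/1.05 = -0.5048; E_B = (1.1932 − (-0.5048))/√2 = 1.2007.
E_A − E_B = 1.1316 − 1.2007 = -0.0691 ≈ -0.07.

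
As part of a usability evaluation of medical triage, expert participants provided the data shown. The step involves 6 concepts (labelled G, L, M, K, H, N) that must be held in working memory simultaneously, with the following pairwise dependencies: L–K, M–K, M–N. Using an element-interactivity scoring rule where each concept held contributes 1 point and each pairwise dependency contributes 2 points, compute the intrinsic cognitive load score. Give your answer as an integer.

12

Count of concepts held simultaneously: 6.
Count of pairwise dependencies listed: 3.
Element contribution: 6 × 1 = 6.
Interaction contribution: 3 × 2 = 6.
Intrinsic load = 6 + 6 = 12.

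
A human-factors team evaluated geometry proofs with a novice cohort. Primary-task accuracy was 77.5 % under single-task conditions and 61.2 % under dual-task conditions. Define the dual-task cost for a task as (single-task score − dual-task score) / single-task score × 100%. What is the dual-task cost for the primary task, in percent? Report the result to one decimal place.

Cost = (77.5 − 61.2) / 77.5 × 100%
     = 16.3000 / 77.5 × 100% = 21.0323%.
≈ 21.0%.

21.0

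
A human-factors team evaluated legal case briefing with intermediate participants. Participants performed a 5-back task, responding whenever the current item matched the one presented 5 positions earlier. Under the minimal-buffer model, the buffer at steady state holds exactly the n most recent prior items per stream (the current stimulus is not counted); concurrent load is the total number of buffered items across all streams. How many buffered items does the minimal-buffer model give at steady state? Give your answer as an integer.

5

The buffer holds the 5 most recent prior items.
Steady-state concurrent load = 5 items.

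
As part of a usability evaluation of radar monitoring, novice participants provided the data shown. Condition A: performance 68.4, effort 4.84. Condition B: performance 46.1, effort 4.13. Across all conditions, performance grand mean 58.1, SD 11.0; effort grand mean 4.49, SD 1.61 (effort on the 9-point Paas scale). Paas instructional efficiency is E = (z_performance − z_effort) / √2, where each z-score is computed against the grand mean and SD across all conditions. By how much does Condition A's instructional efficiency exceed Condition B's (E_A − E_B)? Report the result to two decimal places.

1.12

Condition A: z_P = (68.4 − 58.1)/11.0 = 0.9364; z_E = (4.84 − 4.49)/1.61 = 0.2174; E_A = (0.9364 − 0.2174)/√2 = 0.5084.
Condition B: z_P = (46.1 − 58.1)/11.0 = -1.0909; z_E = (4.13 − 4.49)/1.61 = -0.2236; E_B = (-1.0909 − (-0.2236))/√2 = -0.6133.
E_A − E_B = 0.5084 − (-0.6133) = 1.1217 ≈ 1.12.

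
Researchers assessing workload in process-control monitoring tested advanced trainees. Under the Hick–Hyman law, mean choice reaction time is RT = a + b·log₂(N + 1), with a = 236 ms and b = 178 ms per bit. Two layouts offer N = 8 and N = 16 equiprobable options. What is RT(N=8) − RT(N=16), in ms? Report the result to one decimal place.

-163.3

RT(8) = 236 + 178·log₂(9) = 236 + 178·3.1699 = 800.2422 ms.
RT(16) = 236 + 178·log₂(17) = 236 + 178·4.0875 = 963.5750 ms.
Difference = 800.2422 − 963.5750 = -163.3328 ≈ -163.3 ms.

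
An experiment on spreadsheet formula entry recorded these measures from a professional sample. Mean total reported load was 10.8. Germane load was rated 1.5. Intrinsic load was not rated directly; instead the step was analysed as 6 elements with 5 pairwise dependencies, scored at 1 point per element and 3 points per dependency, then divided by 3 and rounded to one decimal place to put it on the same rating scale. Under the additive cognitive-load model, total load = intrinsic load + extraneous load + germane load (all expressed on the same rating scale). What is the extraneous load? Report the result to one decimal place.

2.3

Intrinsic (element-interactivity): (6 × 1 + 5 × 3) / 3 = 21 / 3 = 7.0000 → 7.0.
extraneous load = total − intrinsic − germane
             = 10.8 − 7.0 − 1.5 = 2.3.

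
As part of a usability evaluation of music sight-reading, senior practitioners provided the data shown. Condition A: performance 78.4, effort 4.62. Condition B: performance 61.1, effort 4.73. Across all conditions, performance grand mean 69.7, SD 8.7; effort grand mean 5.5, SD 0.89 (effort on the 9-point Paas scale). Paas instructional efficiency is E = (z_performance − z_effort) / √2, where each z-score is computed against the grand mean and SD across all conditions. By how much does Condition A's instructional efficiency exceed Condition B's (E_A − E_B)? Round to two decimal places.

1.49

Condition A: z_P = (78.4 − 69.7)/8.7 = 1.0000; z_E = (4.62 − 5.5)/0.89 = -0.9888; E_A = (1.0000 − (-0.9888))/√2 = 1.4063.
Condition B: z_P = (61.1 − 69.7)/8.7 = -0.9885; z_E = (4.73 − 5.5)/0.89 = -0.8652; E_B = (-0.9885 − (-0.8652))/√2 = -0.0872.
E_A − E_B = 1.4063 − (-0.0872) = 1.4935 ≈ 1.49.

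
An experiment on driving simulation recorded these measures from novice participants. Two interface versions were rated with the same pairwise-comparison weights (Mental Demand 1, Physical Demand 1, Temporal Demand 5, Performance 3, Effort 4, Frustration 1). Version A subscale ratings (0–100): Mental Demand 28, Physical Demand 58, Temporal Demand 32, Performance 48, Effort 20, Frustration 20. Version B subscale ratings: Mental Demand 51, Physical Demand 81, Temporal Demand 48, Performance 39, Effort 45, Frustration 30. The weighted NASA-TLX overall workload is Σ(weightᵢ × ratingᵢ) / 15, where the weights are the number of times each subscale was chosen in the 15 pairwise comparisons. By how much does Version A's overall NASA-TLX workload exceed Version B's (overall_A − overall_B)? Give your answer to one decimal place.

-13.9

Version A weighted sum = 1·28 + 1·58 + 5·32 + 3·48 + 4·20 + 1·20 = 28 + 58 + 160 + 144 + 80 + 20 = 490; overall_A = 490/15 = 32.6667.
Version B weighted sum = 1·51 + 1·81 + 5·48 + 3·39 + 4·45 + 1·30 = 51 + 81 + 240 + 117 + 180 + 30 = 699; overall_B = 699/15 = 46.6000.
Difference = 32.6667 − 46.6000 = -13.9333 ≈ -13.9.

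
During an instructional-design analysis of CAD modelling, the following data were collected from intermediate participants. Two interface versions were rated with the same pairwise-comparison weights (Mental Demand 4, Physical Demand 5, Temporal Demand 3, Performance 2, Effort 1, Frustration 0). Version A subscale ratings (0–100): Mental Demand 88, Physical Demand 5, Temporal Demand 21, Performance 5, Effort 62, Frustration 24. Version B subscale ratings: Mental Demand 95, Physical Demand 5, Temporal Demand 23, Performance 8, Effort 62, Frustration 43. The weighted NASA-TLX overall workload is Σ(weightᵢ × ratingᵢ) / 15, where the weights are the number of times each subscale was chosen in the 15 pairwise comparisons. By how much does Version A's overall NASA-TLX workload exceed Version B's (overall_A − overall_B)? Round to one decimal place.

-2.7

Version A weighted sum = 4·88 + 5·5 + 3·21 + 2·5 + 1·62 + 0·24 = 352 + 25 + 63 + 10 + 62 + 0 = 512; overall_A = 512/15 = 34.1333.
Version B weighted sum = 4·95 + 5·5 + 3·23 + 2·8 + 1·62 + 0·43 = 380 + 25 + 69 + 16 + 62 + 0 = 552; overall_B = 552/15 = 36.8000.
Difference = 34.1333 − 36.8000 = -2.6667 ≈ -2.7.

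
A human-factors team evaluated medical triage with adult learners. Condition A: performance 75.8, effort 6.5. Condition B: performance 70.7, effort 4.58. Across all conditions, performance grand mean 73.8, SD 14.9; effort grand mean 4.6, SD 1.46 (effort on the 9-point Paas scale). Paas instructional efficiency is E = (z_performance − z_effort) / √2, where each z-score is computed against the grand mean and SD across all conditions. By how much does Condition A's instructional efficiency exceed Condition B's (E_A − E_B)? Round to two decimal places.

Condition A: z_P = (75.8 − 73.8)/14.9 = 0.1342; z_E = (6.5 − 4.6)/1.46 = 1.3014; E_A = (0.1342 − 1.3014)/√2 = -0.8253.
Condition B: z_P = (70.7 − 73.8)/14.9 = -0.2081; z_E = (4.58 − 4.6)/1.46 = -0.0137; E_B = (-0.2081 − (-0.0137))/√2 = -0.1375.
E_A − E_B = -0.8253 − (-0.1375) = -0.6878 ≈ -0.69.

-0.69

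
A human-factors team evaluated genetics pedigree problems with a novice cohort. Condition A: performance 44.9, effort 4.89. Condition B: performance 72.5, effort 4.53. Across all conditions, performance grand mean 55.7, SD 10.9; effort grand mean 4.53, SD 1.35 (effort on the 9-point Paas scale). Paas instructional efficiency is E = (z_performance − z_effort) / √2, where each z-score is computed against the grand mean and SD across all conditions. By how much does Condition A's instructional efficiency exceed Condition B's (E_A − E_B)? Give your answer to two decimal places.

Condition A: z_P = (44.9 − 55.7)/10.9 = -0.9908; z_E = (4.89 − 4.53)/1.35 = 0.2667; E_A = (-0.9908 − 0.2667)/√2 = -0.8892.
Condition B: z_P = (72.5 − 55.7)/10.9 = 1.5413; z_E = (4.53 − 4.53)/1.35 = 0.0000; E_B = (1.5413 − 0.0000)/√2 = 1.0899.
E_A − E_B = -0.8892 − 1.0899 = -1.9791 ≈ -1.98.

-1.98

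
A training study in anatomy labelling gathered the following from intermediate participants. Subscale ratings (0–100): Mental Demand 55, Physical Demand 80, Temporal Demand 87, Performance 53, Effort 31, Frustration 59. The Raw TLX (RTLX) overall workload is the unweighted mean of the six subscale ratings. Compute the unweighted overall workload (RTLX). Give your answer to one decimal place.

60.8

Sum of ratings = 55 + 80 + 87 + 53 + 31 + 59 = 365.
RTLX = 365 / 6 = 60.8333 ≈ 60.8.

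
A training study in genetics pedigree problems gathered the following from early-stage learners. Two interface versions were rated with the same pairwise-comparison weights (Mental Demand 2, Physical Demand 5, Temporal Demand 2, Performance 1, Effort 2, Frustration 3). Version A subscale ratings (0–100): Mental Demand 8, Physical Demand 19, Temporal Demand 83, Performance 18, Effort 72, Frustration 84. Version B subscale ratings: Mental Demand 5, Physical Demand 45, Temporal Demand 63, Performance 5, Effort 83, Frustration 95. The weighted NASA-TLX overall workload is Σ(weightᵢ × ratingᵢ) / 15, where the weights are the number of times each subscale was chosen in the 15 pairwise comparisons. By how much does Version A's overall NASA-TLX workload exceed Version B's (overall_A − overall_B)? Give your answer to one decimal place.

-8.4

Version A weighted sum = 2·8 + 5·19 + 2·83 + 1·18 + 2·72 + 3·84 = 16 + 95 + 166 + 18 + 144 + 252 = 691; overall_A = 691/15 = 46.0667.
Version B weighted sum = 2·5 + 5·45 + 2·63 + 1·5 + 2·83 + 3·95 = 10 + 225 + 126 + 5 + 166 + 285 = 817; overall_B = 817/15 = 54.4667.
Difference = 46.0667 − 54.4667 = -8.4000 ≈ -8.4.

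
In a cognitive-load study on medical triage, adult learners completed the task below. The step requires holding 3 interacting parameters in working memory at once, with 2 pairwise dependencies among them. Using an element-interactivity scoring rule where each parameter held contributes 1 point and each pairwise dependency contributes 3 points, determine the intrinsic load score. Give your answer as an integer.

Element contribution: 3 × 1 = 3.
Interaction contribution: 2 × 3 = 6.
Intrinsic load = 3 + 6 = 9.

9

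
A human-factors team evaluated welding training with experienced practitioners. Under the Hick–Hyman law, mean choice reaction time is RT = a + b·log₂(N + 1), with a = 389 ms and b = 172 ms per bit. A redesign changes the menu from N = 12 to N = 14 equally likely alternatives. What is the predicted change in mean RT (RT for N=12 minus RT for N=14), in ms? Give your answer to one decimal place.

RT(12) = 389 + 172·log₂(13) = 389 + 172·3.7004 = 1025.4688 ms.
RT(14) = 389 + 172·log₂(15) = 389 + 172·3.9069 = 1060.9868 ms.
Difference = 1025.4688 − 1060.9868 = -35.5180 ≈ -35.5 ms.

-35.5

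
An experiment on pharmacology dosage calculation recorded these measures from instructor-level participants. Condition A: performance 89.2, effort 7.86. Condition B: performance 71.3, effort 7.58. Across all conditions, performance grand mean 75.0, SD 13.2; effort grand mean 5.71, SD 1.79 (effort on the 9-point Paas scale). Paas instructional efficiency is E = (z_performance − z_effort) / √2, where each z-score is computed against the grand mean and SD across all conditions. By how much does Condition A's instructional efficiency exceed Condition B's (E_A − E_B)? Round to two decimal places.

0.85

Condition A: z_P = (89.2 − 75.0)/13.2 = 1.0758; z_E = (7.86 − 5.71)/1.79 = 1.2011; E_A = (1.0758 − 1.2011)/√2 = -0.0886.
Condition B: z_P = (71.3 − 75.0)/13.2 = -0.2803; z_E = (7.58 − 5.71)/1.79 = 1.0447; E_B = (-0.2803 − 1.0447)/√2 = -0.9369.
E_A − E_B = -0.0886 − (-0.9369) = 0.8483 ≈ 0.85.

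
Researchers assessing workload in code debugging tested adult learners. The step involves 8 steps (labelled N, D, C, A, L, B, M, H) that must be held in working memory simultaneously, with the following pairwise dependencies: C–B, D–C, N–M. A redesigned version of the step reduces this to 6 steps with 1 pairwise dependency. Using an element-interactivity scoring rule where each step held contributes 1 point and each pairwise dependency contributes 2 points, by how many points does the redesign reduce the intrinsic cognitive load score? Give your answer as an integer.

6

Original: 8 × 1 + 3 × 2 = 8 + 6 = 14.
Redesigned: 6 × 1 + 1 × 2 = 6 + 2 = 8.
Reduction = 14 − 8 = 6.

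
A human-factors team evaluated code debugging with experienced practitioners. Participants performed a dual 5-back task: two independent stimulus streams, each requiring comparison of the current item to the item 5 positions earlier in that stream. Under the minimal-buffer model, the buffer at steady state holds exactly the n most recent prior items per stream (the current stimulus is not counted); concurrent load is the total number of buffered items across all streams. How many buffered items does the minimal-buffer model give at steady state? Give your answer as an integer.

10

Each stream's buffer holds its 5 most recent prior items.
Two independent streams: 2 × 5 = 10 buffered items at steady state.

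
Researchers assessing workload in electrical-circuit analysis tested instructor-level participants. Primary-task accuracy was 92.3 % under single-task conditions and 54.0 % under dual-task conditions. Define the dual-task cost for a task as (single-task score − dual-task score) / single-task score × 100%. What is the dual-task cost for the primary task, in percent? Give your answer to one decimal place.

Cost = (92.3 − 54.0) / 92.3 × 100%
     = 38.3000 / 92.3 × 100% = 41.4951%.
≈ 41.5%.

41.5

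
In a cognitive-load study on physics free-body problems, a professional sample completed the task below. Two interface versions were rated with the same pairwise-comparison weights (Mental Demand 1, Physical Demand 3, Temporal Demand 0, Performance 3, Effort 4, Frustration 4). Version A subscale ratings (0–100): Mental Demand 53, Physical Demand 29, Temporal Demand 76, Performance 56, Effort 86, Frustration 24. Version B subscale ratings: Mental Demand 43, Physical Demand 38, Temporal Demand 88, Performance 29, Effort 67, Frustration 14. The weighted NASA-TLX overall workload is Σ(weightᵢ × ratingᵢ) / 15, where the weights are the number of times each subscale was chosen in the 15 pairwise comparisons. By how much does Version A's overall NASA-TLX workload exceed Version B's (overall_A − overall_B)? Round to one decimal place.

Version A weighted sum = 1·53 + 3·29 + 0·76 + 3·56 + 4·86 + 4·24 = 53 + 87 + 0 + 168 + 344 + 96 = 748; overall_A = 748/15 = 49.8667.
Version B weighted sum = 1·43 + 3·38 + 0·88 + 3·29 + 4·67 + 4·14 = 43 + 114 + 0 + 87 + 268 + 56 = 568; overall_B = 568/15 = 37.8667.
Difference = 49.8667 − 37.8667 = 12.0000 ≈ 12.0.

12.0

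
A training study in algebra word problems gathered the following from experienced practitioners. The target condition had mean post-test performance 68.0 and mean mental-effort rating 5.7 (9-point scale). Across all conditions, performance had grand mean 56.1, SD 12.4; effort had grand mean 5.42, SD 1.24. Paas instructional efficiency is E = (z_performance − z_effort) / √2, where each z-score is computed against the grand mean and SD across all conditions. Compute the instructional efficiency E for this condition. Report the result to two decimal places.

z_performance = (68.0 − 56.1) / 12.4 = 11.9000 / 12.4 = 0.9597.
z_effort = (5.7 − 5.42) / 1.24 = 0.2800 / 1.24 = 0.2258.
z_P − z_E = 0.9597 − 0.2258 = 0.7339.
E = 0.7339 / √2 = 0.7339 / 1.41421 = 0.5189 ≈ 0.52.

0.52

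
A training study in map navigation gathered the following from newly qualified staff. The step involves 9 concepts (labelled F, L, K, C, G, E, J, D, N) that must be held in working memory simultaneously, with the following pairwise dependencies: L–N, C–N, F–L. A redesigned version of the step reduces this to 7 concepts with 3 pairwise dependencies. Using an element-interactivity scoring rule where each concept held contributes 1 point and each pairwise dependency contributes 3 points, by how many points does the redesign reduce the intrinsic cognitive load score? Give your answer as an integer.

Original: 9 × 1 + 3 × 3 = 9 + 9 = 18.
Redesigned: 7 × 1 + 3 × 3 = 7 + 9 = 16.
Reduction = 18 − 16 = 2.

2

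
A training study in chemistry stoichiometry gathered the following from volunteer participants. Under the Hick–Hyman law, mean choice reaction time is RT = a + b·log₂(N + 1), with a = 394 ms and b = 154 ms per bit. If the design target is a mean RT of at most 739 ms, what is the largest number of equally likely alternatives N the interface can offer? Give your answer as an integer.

3

Set 394 + 154·log₂(N + 1) ≤ 739.
log₂(N + 1) ≤ (739 − 394) / 154 = 2.2403.
N + 1 ≤ 2^2.2403 = 4.7250.
N ≤ 3.7250, so the largest integer N is 3.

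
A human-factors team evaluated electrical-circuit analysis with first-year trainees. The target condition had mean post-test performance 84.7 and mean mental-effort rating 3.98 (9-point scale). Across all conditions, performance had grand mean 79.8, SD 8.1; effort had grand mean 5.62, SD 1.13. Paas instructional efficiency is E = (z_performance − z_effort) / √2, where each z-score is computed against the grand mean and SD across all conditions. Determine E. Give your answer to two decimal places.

1.45

z_performance = (84.7 − 79.8) / 8.1 = 4.9000 / 8.1 = 0.6049.
z_effort = (3.98 − 5.62) / 1.13 = -1.6400 / 1.13 = -1.4513.
z_P − z_E = 0.6049 − (-1.4513) = 2.0562.
E = 2.0562 / √2 = 2.0562 / 1.41421 = 1.4540 ≈ 1.45.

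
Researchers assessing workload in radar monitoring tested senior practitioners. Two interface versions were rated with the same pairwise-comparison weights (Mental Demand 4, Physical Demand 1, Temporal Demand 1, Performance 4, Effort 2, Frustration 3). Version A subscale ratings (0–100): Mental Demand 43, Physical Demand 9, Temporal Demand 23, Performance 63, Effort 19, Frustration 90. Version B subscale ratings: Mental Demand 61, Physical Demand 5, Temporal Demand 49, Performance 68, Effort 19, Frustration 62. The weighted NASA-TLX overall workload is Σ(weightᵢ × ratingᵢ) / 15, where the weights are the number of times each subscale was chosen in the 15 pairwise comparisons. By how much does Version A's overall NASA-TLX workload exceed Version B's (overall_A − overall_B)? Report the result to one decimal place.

-2.0

Version A weighted sum = 4·43 + 1·9 + 1·23 + 4·63 + 2·19 + 3·90 = 172 + 9 + 23 + 252 + 38 + 270 = 764; overall_A = 764/15 = 50.9333.
Version B weighted sum = 4·61 + 1·5 + 1·49 + 4·68 + 2·19 + 3·62 = 244 + 5 + 49 + 272 + 38 + 186 = 794; overall_B = 794/15 = 52.9333.
Difference = 50.9333 − 52.9333 = -2.0000 ≈ -2.0.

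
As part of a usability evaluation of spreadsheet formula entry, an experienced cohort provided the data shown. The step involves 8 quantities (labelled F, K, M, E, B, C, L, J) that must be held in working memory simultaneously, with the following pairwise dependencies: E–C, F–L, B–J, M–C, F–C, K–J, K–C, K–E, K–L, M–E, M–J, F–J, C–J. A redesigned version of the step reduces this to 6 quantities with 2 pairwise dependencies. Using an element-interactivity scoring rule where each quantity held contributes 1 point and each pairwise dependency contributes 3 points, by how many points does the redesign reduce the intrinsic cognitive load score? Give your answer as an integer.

35

Original: 8 × 1 + 13 × 3 = 8 + 39 = 47.
Redesigned: 6 × 1 + 2 × 3 = 6 + 6 = 12.
Reduction = 47 − 12 = 35.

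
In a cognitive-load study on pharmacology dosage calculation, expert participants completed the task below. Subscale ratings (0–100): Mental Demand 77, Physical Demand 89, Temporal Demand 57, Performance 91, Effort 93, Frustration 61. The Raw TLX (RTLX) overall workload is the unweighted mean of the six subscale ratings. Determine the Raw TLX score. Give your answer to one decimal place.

Sum of ratings = 77 + 89 + 57 + 91 + 93 + 61 = 468.
RTLX = 468 / 6 = 78.0000 ≈ 78.0.

78.0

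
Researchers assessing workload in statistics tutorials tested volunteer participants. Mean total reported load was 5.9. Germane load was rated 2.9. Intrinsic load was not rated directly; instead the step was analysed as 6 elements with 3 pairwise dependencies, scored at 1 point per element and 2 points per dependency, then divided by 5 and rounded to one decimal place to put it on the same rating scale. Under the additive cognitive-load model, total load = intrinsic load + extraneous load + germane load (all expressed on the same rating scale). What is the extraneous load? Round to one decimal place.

0.6

Intrinsic (element-interactivity): (6 × 1 + 3 × 2) / 5 = 12 / 5 = 2.4000 → 2.4.
extraneous load = total − intrinsic − germane
             = 5.9 − 2.4 − 2.9 = 0.6.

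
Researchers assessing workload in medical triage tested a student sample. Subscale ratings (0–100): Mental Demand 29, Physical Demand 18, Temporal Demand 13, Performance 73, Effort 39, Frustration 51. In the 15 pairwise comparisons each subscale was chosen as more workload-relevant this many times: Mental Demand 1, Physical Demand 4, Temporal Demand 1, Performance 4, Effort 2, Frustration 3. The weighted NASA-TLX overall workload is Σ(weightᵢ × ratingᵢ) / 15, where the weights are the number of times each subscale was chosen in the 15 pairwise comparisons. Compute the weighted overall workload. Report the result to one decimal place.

42.5

The tallies are the weights (they sum to 15).
Weighted sum = 1·29 + 4·18 + 1·13 + 4·73 + 2·39 + 3·51
            = 29 + 72 + 13 + 292 + 78 + 153 = 637.
Overall workload = 637 / 15 = 42.4667 ≈ 42.5.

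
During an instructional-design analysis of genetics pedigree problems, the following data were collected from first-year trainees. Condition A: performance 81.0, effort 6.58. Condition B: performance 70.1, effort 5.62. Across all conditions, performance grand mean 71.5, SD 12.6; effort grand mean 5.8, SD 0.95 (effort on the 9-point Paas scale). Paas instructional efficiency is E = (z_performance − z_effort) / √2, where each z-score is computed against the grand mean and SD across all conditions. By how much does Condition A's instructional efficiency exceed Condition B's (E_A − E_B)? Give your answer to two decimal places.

-0.10

Condition A: z_P = (81.0 − 71.5)/12.6 = 0.7540; z_E = (6.58 − 5.8)/0.95 = 0.8211; E_A = (0.7540 − 0.8211)/√2 = -0.0474.
Condition B: z_P = (70.1 − 71.5)/12.6 = -0.1111; z_E = (5.62 − 5.8)/0.95 = -0.1895; E_B = (-0.1111 − (-0.1895))/√2 = 0.0554.
E_A − E_B = -0.0474 − 0.0554 = -0.1028 ≈ -0.10.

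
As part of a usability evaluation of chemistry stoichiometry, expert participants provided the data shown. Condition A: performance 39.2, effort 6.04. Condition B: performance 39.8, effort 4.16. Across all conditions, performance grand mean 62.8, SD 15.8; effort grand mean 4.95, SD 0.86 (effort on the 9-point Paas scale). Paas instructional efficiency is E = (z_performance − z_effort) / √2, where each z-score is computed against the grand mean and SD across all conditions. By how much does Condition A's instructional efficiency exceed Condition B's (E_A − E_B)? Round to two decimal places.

-1.57

Condition A: z_P = (39.2 − 62.8)/15.8 = -1.4937; z_E = (6.04 − 4.95)/0.86 = 1.2674; E_A = (-1.4937 − 1.2674)/√2 = -1.9524.
Condition B: z_P = (39.8 − 62.8)/15.8 = -1.4557; z_E = (4.16 − 4.95)/0.86 = -0.9186; E_B = (-1.4557 − (-0.9186))/√2 = -0.3798.
E_A − E_B = -1.9524 − (-0.3798) = -1.5726 ≈ -1.57.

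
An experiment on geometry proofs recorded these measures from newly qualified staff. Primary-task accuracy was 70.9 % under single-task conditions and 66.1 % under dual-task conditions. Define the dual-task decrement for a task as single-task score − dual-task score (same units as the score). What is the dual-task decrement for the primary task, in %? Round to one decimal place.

4.8

Decrement = 70.9 − 66.1 = 4.8000 % ≈ 4.8 %.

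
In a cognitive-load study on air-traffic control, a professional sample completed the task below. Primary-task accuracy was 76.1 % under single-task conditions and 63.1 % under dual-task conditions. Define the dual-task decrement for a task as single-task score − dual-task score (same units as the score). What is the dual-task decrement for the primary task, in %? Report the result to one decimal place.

Decrement = 76.1 − 63.1 = 13.0000 % ≈ 13.0 %.

13.0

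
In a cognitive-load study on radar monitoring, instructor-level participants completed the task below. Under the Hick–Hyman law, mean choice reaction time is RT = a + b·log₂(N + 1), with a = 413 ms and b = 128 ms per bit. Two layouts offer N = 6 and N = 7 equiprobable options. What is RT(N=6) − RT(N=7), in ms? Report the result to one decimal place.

RT(6) = 413 + 128·log₂(7) = 413 + 128·2.8074 = 772.3472 ms.
RT(7) = 413 + 128·log₂(8) = 413 + 128·3.0000 = 797.0000 ms.
Difference = 772.3472 − 797.0000 = -24.6528 ≈ -24.7 ms.

-24.7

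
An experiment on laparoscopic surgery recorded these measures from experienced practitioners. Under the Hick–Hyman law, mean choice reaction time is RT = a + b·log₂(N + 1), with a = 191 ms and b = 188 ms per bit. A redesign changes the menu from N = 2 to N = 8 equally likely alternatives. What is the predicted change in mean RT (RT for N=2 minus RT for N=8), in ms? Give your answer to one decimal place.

RT(2) = 191 + 188·log₂(3) = 191 + 188·1.5850 = 488.9800 ms.
RT(8) = 191 + 188·log₂(9) = 191 + 188·3.1699 = 786.9412 ms.
Difference = 488.9800 − 786.9412 = -297.9612 ≈ -298.0 ms.

-298.0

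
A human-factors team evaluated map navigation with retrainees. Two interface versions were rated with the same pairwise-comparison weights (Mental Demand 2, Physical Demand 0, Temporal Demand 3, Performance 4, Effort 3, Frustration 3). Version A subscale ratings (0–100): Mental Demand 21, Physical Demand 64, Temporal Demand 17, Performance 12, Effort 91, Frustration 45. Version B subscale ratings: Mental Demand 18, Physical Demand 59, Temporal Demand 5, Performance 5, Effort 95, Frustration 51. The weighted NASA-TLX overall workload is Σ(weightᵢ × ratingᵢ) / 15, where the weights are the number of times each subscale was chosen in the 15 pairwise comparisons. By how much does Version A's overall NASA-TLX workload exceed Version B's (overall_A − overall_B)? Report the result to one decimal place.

2.7

Version A weighted sum = 2·21 + 0·64 + 3·17 + 4·12 + 3·91 + 3·45 = 42 + 0 + 51 + 48 + 273 + 135 = 549; overall_A = 549/15 = 36.6000.
Version B weighted sum = 2·18 + 0·59 + 3·5 + 4·5 + 3·95 + 3·51 = 36 + 0 + 15 + 20 + 285 + 153 = 509; overall_B = 509/15 = 33.9333.
Difference = 36.6000 − 33.9333 = 2.6667 ≈ 2.7.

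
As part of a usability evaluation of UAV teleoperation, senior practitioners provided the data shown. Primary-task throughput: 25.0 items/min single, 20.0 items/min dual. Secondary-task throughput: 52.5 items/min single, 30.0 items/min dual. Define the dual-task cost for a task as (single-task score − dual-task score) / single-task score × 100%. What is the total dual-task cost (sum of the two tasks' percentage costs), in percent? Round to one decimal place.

Primary cost = (25.0 − 20.0) / 25.0 × 100% = 20.0000%.
Secondary cost = (52.5 − 30.0) / 52.5 × 100% = 42.8571%.
Total = 20.0000% + 42.8571% = 62.8571% ≈ 62.9%.

62.9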